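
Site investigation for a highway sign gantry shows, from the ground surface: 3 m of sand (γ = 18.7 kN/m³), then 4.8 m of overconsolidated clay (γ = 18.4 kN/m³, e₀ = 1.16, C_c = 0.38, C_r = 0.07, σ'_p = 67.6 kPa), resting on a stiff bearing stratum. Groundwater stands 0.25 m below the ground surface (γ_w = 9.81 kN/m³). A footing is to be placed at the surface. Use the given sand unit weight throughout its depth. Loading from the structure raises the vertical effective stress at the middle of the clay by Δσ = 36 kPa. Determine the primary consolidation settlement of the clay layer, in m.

S_c ≈ 0.108 m

Mid-depth of clay below the ground surface: z = 3 + 4.8/2 = 5.4 m.
Total vertical stress at mid-clay: σ_v = 18.7×3 + 18.4×2.4 = 100.26 kPa.
Pore pressure: u = 9.81×(5.4 − 0.25) = 50.522 kPa.
Initial effective stress: σ'_0 = σ_v − u = 100.26 − 50.522 = 49.738 kPa.
Final effective stress: σ'_f = 49.738 + 36 = 85.738 kPa.
σ'_f = 85.738 > σ'_p = 67.6 kPa, so the stress path crosses the preconsolidation pressure — recompression up to σ'_p, then virgin compression beyond:
S_c = H/(1+e₀)·[C_r·log₁₀(σ'_p/σ'_0) + C_c·log₁₀(σ'_f/σ'_p)]
    = 4.8/2.16 × [0.07×log₁₀(67.6/49.738) + 0.38×log₁₀(85.738/67.6)]
    = 2.2222 × [0.0093281 + 0.039226] = 0.1079 m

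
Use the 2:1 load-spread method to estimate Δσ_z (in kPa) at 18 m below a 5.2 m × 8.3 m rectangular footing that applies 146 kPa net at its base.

By the 2:1 method the load spreads at 1 horizontal : 2 vertical, so at depth z the loaded area has grown by z in each plan dimension:
Δσ = qBL/((B+z)(L+z)) = 146×5.2×8.3/((5.2+18)(8.3+18)) = 10.327 kPa

Δσ_z ≈ 10.3 kPa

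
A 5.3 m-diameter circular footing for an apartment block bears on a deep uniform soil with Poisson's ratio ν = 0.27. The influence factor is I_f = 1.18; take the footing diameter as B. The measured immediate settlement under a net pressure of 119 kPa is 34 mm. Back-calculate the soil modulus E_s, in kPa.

E_s ≈ 20300 kPa

S_e = q·B·(1−ν²)/E_s · I_f  ⇒  E_s = q·B·(1−ν²)·I_f / S_e.
E_s = 119 × 5.3 × 0.9271 × 1.18 / 0.034 = 20290 kPa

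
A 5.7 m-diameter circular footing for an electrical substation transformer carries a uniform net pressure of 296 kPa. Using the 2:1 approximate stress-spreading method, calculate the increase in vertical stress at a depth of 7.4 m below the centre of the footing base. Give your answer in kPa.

Δσ_z ≈ 56 kPa

By the 2:1 method the load spreads at 1 horizontal : 2 vertical, so at depth z the loaded area has grown by z in each plan dimension:
Δσ ≈ qD²/(D+z)² = 296×5.7²/(5.7+7.4)² = 56.04 kPa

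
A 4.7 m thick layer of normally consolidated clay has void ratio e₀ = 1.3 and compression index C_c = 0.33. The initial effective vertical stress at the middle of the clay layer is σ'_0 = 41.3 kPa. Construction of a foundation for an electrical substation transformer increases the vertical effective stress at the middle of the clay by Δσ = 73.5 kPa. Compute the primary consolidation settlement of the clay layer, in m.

S_c ≈ 0.299 m

Final effective stress: σ'_f = σ'_0 + Δσ = 41.3 + 73.5 = 114.8 kPa.
Normally consolidated clay, so the full stress increment lies on the virgin compression line:
S_c = C_c·H/(1+e₀)·log₁₀(σ'_f/σ'_0) = 0.33×4.7/(1+1.3)×log₁₀(114.8/41.3)
    = 0.67435 × 0.44399 = 0.2994 m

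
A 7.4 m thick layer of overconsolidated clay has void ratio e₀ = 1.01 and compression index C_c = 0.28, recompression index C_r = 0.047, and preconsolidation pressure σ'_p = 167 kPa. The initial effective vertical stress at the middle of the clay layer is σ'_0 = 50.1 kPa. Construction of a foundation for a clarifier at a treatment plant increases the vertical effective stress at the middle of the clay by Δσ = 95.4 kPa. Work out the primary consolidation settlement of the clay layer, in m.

Final effective stress: σ'_f = 50.1 + 95.4 = 145.5 kPa.
σ'_f = 145.5 ≤ σ'_p = 167 kPa, so the clay remains overconsolidated and only the recompression index applies:
S_c = C_r·H/(1+e₀)·log₁₀(σ'_f/σ'_0) = 0.047×7.4/2.01×log₁₀(145.5/50.1)
    = 0.17304 × 0.46303 = 0.08012 m

S_c ≈ 0.0801 m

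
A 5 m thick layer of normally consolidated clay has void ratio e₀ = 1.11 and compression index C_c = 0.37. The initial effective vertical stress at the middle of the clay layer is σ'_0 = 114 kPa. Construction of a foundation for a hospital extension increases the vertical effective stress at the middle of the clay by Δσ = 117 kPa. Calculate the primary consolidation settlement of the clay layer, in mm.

Final effective stress: σ'_f = σ'_0 + Δσ = 114 + 117 = 231 kPa.
Normally consolidated clay, so the full stress increment lies on the virgin compression line:
S_c = C_c·H/(1+e₀)·log₁₀(σ'_f/σ'_0) = 0.37×5/(1+1.11)×log₁₀(231/114)
    = 0.87678 × 0.30671 = 0.2689 m

S_c ≈ 269 mm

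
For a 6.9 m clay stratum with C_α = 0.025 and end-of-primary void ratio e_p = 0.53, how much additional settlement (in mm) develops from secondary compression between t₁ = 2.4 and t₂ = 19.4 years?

S_s ≈ 102 mm

Secondary compression: S_s = C_α·H/(1+e_p)·log₁₀(t₂/t₁)
S_s = 0.025×6.9/(1+0.53)×log₁₀(19.4/2.4)
    = 0.1127 × 0.9076 = 0.1023 m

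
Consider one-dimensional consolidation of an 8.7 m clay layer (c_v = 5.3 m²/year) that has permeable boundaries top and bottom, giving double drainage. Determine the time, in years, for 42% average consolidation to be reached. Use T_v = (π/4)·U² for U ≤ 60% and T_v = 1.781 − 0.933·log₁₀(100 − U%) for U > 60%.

t ≈ 0.495 years

Drainage path length: H_d = H/2 = 4.35 m (double drainage).
U ≤ 60%: T_v = (π/4)·U² = (π/4)×0.42² = 0.13854.
t = T_v·H_d²/c_v = 0.13854×4.35²/5.3 = 0.4946 years.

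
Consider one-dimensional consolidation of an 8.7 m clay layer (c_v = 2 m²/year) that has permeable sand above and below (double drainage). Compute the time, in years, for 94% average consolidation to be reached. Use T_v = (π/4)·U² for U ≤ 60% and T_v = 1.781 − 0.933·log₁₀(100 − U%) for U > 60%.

Drainage path length: H_d = H/2 = 4.35 m (double drainage).
U > 60%: T_v = 1.781 − 0.933·log₁₀(100 − 94) = 1.055.
t = T_v·H_d²/c_v = 1.055×4.35²/2 = 9.982 years.

t ≈ 9.98 years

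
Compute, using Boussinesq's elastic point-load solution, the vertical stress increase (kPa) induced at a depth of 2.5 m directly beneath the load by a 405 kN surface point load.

Δσ_z ≈ 30.9 kPa

Boussinesq vertical stress below a point load on an elastic half-space:
Δσ_z = 3P/(2πz²) · [1 + (r/z)²]^(−5/2)
r/z = 0/2.5 = 0; [1+(r/z)²]^(−5/2) = 1.
Δσ_z = 3×405/(2π×2.5²) × 1 = 30.94 × 1 = 30.94 kPa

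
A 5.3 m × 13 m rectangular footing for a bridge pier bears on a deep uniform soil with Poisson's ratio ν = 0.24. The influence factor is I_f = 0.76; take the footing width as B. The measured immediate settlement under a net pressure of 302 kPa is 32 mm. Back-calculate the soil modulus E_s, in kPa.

E_s ≈ 35800 kPa

S_e = q·B·(1−ν²)/E_s · I_f  ⇒  E_s = q·B·(1−ν²)·I_f / S_e.
E_s = 302 × 5.3 × 0.9424 × 0.76 / 0.032 = 35820 kPa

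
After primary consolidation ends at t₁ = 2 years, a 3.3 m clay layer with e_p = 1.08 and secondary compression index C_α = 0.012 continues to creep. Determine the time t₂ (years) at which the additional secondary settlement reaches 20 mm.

S_s = C_α·H/(1+e_p)·log₁₀(t₂/t₁) ⇒ log₁₀(t₂/t₁) = S_s·(1+e_p)/(C_α·H).
log₁₀(t₂/t₁) = 0.02 × (1+1.08) / (0.012×3.3) = 1.051
t₂ = t₁ × 10^1.051 = 2 × 11.23 = 22.47 years

t₂ ≈ 22.5 years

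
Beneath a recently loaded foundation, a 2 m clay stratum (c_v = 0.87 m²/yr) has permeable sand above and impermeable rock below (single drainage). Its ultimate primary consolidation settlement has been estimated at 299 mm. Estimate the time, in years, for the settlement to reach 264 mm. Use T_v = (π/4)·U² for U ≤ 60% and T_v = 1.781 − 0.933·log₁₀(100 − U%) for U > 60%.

Drainage path length: H_d = H = 2 m (single drainage).
U = S(t)/S_ult = 264/299 = 0.8829.
U > 60%: T_v = 1.781 − 0.933·log₁₀(100 − 88.294) = 0.78419.
t = T_v·H_d²/c_v = 0.78419×2²/0.87 = 3.605 years.

t ≈ 3.61 years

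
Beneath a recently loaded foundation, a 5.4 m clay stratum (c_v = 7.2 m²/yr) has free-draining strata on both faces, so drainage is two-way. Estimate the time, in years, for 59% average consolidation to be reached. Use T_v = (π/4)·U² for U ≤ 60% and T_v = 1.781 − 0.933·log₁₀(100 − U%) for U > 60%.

Drainage path length: H_d = H/2 = 2.7 m (double drainage).
U ≤ 60%: T_v = (π/4)·U² = (π/4)×0.59² = 0.2734.
t = T_v·H_d²/c_v = 0.2734×2.7²/7.2 = 0.2768 years.

t ≈ 0.277 years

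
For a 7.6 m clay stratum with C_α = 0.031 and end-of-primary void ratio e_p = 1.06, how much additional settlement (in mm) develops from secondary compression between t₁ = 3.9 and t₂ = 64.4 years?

S_s ≈ 139 mm

Secondary compression: S_s = C_α·H/(1+e_p)·log₁₀(t₂/t₁)
S_s = 0.031×7.6/(1+1.06)×log₁₀(64.4/3.9)
    = 0.1144 × 1.218 = 0.1393 m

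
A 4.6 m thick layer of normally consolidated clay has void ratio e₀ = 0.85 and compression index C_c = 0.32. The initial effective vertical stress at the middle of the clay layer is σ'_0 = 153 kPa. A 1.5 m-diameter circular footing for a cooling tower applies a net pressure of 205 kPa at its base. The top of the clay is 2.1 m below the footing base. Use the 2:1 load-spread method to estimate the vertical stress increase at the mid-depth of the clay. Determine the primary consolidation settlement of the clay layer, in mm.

S_c ≈ 28.7 mm

Mid-depth of clay below the footing base: z = 2.1 + 4.6/2 = 4.4 m.
Stress increase at mid-clay by the 2:1 spreading method:
Δσ ≈ qD²/(D+z)² = 205×1.5²/(1.5+4.4)² = 13.251 kPa
Final effective stress: σ'_f = σ'_0 + Δσ = 153 + 13.251 = 166.25 kPa.
Normally consolidated clay, so the full stress increment lies on the virgin compression line:
S_c = C_c·H/(1+e₀)·log₁₀(σ'_f/σ'_0) = 0.32×4.6/(1+0.85)×log₁₀(166.25/153)
    = 0.79568 × 0.03607 = 0.0287 m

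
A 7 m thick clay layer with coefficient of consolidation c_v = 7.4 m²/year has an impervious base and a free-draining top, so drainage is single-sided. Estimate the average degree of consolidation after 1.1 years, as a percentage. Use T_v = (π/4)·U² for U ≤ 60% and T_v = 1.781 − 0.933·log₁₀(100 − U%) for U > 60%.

Drainage path length: H_d = H = 7 m (single drainage).
T_v = c_v·t/H_d² = 7.4×1.1/7² = 0.16612.
T_v = 0.16612 corresponds to the U ≤ 60% branch:
U = √(4T_v/π) = 0.4599

U ≈ 46 %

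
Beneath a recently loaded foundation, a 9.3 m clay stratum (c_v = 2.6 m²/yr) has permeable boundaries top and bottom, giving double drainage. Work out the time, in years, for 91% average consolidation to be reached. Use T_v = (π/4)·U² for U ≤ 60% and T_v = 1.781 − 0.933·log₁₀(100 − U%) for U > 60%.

t ≈ 7.41 years

Drainage path length: H_d = H/2 = 4.65 m (double drainage).
U > 60%: T_v = 1.781 − 0.933·log₁₀(100 − 91) = 0.89069.
t = T_v·H_d²/c_v = 0.89069×4.65²/2.6 = 7.407 years.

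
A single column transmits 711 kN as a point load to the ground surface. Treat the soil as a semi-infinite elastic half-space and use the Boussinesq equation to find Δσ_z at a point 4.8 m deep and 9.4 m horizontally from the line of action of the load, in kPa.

Δσ_z ≈ 0.287 kPa

Boussinesq vertical stress below a point load on an elastic half-space:
Δσ_z = 3P/(2πz²) · [1 + (r/z)²]^(−5/2)
r/z = 9.4/4.8 = 1.9583; [1+(r/z)²]^(−5/2) = 0.019453.
Δσ_z = 3×711/(2π×4.8²) × 0.019453 = 14.734 × 0.019453 = 0.2866 kPa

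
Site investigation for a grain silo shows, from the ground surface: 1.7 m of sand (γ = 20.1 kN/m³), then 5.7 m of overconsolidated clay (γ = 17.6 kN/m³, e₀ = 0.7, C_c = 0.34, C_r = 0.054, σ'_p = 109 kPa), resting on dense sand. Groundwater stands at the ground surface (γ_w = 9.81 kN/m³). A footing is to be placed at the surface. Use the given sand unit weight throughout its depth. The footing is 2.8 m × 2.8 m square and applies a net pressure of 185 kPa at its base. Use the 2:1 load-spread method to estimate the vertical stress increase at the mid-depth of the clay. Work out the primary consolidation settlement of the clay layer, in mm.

S_c ≈ 40.6 mm

Mid-depth of clay below the ground surface: z = 1.7 + 5.7/2 = 4.55 m.
Total vertical stress at mid-clay: σ_v = 20.1×1.7 + 17.6×2.85 = 84.33 kPa.
Pore pressure: u = 9.81×(4.55 − 0) = 44.636 kPa.
Initial effective stress: σ'_0 = σ_v − u = 84.33 − 44.636 = 39.694 kPa.
Stress increase at mid-clay by the 2:1 spreading method:
Δσ = qBL/((B+z)(L+z)) = 185×2.8×2.8/((2.8+4.55)(2.8+4.55)) = 26.848 kPa
Final effective stress: σ'_f = 39.694 + 26.848 = 66.542 kPa.
σ'_f = 66.542 ≤ σ'_p = 109 kPa, so the clay remains overconsolidated and only the recompression index applies:
S_c = C_r·H/(1+e₀)·log₁₀(σ'_f/σ'_0) = 0.054×5.7/1.7×log₁₀(66.542/39.694)
    = 0.18106 × 0.22437 = 0.04062 m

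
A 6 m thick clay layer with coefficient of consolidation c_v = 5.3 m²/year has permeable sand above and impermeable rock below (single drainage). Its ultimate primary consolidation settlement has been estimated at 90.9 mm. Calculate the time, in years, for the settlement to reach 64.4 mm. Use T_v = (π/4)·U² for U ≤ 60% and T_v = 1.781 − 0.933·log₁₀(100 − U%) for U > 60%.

Drainage path length: H_d = H = 6 m (single drainage).
U = S(t)/S_ult = 64.4/90.9 = 0.7085.
U > 60%: T_v = 1.781 − 0.933·log₁₀(100 − 70.847) = 0.41445.
t = T_v·H_d²/c_v = 0.41445×6²/5.3 = 2.815 years.

t ≈ 2.82 years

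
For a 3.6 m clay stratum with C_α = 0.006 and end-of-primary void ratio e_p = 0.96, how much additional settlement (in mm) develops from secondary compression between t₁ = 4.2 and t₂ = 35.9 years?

Secondary compression: S_s = C_α·H/(1+e_p)·log₁₀(t₂/t₁)
S_s = 0.006×3.6/(1+0.96)×log₁₀(35.9/4.2)
    = 0.01102 × 0.9318 = 0.01027 m

S_s ≈ 10.3 mm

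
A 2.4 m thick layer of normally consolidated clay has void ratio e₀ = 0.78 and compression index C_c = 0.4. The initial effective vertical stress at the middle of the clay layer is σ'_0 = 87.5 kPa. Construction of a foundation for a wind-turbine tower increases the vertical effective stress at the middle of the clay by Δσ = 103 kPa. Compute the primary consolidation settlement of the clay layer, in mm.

Final effective stress: σ'_f = σ'_0 + Δσ = 87.5 + 103 = 190.5 kPa.
Normally consolidated clay, so the full stress increment lies on the virgin compression line:
S_c = C_c·H/(1+e₀)·log₁₀(σ'_f/σ'_0) = 0.4×2.4/(1+0.78)×log₁₀(190.5/87.5)
    = 0.53933 × 0.33789 = 0.1822 m

S_c ≈ 182 mm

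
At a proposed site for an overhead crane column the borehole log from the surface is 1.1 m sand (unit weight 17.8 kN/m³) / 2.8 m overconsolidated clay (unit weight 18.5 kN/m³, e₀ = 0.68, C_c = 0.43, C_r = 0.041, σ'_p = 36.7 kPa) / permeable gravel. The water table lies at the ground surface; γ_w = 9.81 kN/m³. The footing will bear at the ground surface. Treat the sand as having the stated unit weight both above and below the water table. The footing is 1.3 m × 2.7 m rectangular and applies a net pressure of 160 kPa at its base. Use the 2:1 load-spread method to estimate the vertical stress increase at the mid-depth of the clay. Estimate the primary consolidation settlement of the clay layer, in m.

S_c ≈ 0.109 m

Mid-depth of clay below the ground surface: z = 1.1 + 2.8/2 = 2.5 m.
Total vertical stress at mid-clay: σ_v = 17.8×1.1 + 18.5×1.4 = 45.48 kPa.
Pore pressure: u = 9.81×(2.5 − 0) = 24.525 kPa.
Initial effective stress: σ'_0 = σ_v − u = 45.48 − 24.525 = 20.955 kPa.
Stress increase at mid-clay by the 2:1 spreading method:
Δσ = qBL/((B+z)(L+z)) = 160×1.3×2.7/((1.3+2.5)(2.7+2.5)) = 28.421 kPa
Final effective stress: σ'_f = 20.955 + 28.421 = 49.376 kPa.
σ'_f = 49.376 > σ'_p = 36.7 kPa, so the stress path crosses the preconsolidation pressure — recompression up to σ'_p, then virgin compression beyond:
S_c = H/(1+e₀)·[C_r·log₁₀(σ'_p/σ'_0) + C_c·log₁₀(σ'_f/σ'_p)]
    = 2.8/1.68 × [0.041×log₁₀(36.7/20.955) + 0.43×log₁₀(49.376/36.7)]
    = 1.6667 × [0.0099785 + 0.055405] = 0.109 m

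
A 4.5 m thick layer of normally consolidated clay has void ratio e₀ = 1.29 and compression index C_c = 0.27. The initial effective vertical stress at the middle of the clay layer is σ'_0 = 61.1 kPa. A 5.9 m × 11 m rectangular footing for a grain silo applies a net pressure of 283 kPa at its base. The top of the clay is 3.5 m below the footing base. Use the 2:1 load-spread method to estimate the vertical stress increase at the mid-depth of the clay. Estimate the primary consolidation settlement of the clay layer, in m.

S_c ≈ 0.215 m

Mid-depth of clay below the footing base: z = 3.5 + 4.5/2 = 5.75 m.
Stress increase at mid-clay by the 2:1 spreading method:
Δσ = qBL/((B+z)(L+z)) = 283×5.9×11/((5.9+5.75)(11+5.75)) = 94.122 kPa
Final effective stress: σ'_f = σ'_0 + Δσ = 61.1 + 94.122 = 155.22 kPa.
Normally consolidated clay, so the full stress increment lies on the virgin compression line:
S_c = C_c·H/(1+e₀)·log₁₀(σ'_f/σ'_0) = 0.27×4.5/(1+1.29)×log₁₀(155.22/61.1)
    = 0.53057 × 0.40491 = 0.2148 m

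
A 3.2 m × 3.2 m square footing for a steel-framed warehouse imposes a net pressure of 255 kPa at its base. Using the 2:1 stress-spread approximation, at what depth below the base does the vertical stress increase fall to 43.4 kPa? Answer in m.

z ≈ 4.56 m

2:1 spreading — at depth z the loaded area has grown by z in each plan dimension:
qB²/(B+z)² = Δσ_z ⇒ z = B(√(q/Δσ_z) − 1) = 3.2×(√(255/43.4) − 1) = 4.557 m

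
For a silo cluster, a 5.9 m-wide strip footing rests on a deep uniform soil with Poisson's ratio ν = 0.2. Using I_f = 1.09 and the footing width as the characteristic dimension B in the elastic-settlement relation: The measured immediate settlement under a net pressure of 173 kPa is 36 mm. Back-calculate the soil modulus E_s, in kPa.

S_e = q·B·(1−ν²)/E_s · I_f  ⇒  E_s = q·B·(1−ν²)·I_f / S_e.
E_s = 173 × 5.9 × 0.96 × 1.09 / 0.036 = 29670 kPa

E_s ≈ 29700 kPa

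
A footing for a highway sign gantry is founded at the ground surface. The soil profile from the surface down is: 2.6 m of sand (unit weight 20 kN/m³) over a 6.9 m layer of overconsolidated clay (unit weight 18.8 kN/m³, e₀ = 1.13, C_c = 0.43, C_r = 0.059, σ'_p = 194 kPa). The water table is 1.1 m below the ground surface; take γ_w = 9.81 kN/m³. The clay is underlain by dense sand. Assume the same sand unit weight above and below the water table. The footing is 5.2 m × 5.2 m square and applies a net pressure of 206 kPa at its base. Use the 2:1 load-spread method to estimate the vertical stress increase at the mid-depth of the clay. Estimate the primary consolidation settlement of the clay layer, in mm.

S_c ≈ 41.3 mm

Mid-depth of clay below the ground surface: z = 2.6 + 6.9/2 = 6.05 m.
Total vertical stress at mid-clay: σ_v = 20×2.6 + 18.8×3.45 = 116.86 kPa.
Pore pressure: u = 9.81×(6.05 − 1.1) = 48.56 kPa.
Initial effective stress: σ'_0 = σ_v − u = 116.86 − 48.56 = 68.3 kPa.
Stress increase at mid-clay by the 2:1 spreading method:
Δσ = qBL/((B+z)(L+z)) = 206×5.2×5.2/((5.2+6.05)(5.2+6.05)) = 44.012 kPa
Final effective stress: σ'_f = 68.3 + 44.012 = 112.31 kPa.
σ'_f = 112.31 ≤ σ'_p = 194 kPa, so the clay remains overconsolidated and only the recompression index applies:
S_c = C_r·H/(1+e₀)·log₁₀(σ'_f/σ'_0) = 0.059×6.9/2.13×log₁₀(112.31/68.3)
    = 0.19112 × 0.216 = 0.04128 m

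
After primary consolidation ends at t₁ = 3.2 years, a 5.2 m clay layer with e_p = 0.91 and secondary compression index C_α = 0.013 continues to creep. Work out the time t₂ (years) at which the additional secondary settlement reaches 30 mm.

S_s = C_α·H/(1+e_p)·log₁₀(t₂/t₁) ⇒ log₁₀(t₂/t₁) = S_s·(1+e_p)/(C_α·H).
log₁₀(t₂/t₁) = 0.03 × (1+0.91) / (0.013×5.2) = 0.8476
t₂ = t₁ × 10^0.8476 = 3.2 × 7.041 = 22.53 years

t₂ ≈ 22.5 years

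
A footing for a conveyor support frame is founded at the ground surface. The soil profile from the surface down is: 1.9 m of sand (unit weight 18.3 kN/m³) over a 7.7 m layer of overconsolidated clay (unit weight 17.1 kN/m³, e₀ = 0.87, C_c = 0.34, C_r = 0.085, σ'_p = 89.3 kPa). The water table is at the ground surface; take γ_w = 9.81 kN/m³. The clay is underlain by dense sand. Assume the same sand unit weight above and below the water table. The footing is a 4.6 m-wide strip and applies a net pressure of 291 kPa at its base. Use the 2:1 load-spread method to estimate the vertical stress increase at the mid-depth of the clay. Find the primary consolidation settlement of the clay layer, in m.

S_c ≈ 0.511 m

Mid-depth of clay below the ground surface: z = 1.9 + 7.7/2 = 5.75 m.
Total vertical stress at mid-clay: σ_v = 18.3×1.9 + 17.1×3.85 = 100.61 kPa.
Pore pressure: u = 9.81×(5.75 − 0) = 56.408 kPa.
Initial effective stress: σ'_0 = σ_v − u = 100.61 − 56.408 = 44.202 kPa.
Stress increase at mid-clay by the 2:1 spreading method:
Δσ = qB/(B+z) = 291×4.6/(4.6+5.75) = 129.33 kPa
Final effective stress: σ'_f = 44.202 + 129.33 = 173.53 kPa.
σ'_f = 173.53 > σ'_p = 89.3 kPa, so the stress path crosses the preconsolidation pressure — recompression up to σ'_p, then virgin compression beyond:
S_c = H/(1+e₀)·[C_r·log₁₀(σ'_p/σ'_0) + C_c·log₁₀(σ'_f/σ'_p)]
    = 7.7/1.87 × [0.085×log₁₀(89.3/44.202) + 0.34×log₁₀(173.53/89.3)]
    = 4.1176 × [0.02596 + 0.098098] = 0.5108 m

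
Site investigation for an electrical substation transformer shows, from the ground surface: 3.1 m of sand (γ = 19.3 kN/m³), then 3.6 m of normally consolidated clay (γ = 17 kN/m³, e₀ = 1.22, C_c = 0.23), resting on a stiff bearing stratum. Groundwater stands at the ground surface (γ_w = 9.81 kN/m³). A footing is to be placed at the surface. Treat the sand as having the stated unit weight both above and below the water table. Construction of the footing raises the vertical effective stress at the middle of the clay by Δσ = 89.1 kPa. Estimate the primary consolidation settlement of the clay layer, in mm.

Mid-depth of clay below the ground surface: z = 3.1 + 3.6/2 = 4.9 m.
Total vertical stress at mid-clay: σ_v = 19.3×3.1 + 17×1.8 = 90.43 kPa.
Pore pressure: u = 9.81×(4.9 − 0) = 48.069 kPa.
Initial effective stress: σ'_0 = σ_v − u = 90.43 − 48.069 = 42.361 kPa.
Final effective stress: σ'_f = σ'_0 + Δσ = 42.361 + 89.1 = 131.46 kPa.
Normally consolidated clay, so the full stress increment lies on the virgin compression line:
S_c = C_c·H/(1+e₀)·log₁₀(σ'_f/σ'_0) = 0.23×3.6/(1+1.22)×log₁₀(131.46/42.361)
    = 0.37297 × 0.49183 = 0.1834 m

S_c ≈ 183 mm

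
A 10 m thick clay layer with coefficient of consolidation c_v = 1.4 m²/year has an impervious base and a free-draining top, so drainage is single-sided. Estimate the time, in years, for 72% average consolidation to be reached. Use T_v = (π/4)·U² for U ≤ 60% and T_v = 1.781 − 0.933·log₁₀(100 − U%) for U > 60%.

Drainage path length: H_d = H = 10 m (single drainage).
U > 60%: T_v = 1.781 − 0.933·log₁₀(100 − 72) = 0.4308.
t = T_v·H_d²/c_v = 0.4308×10²/1.4 = 30.77 years.

t ≈ 30.8 years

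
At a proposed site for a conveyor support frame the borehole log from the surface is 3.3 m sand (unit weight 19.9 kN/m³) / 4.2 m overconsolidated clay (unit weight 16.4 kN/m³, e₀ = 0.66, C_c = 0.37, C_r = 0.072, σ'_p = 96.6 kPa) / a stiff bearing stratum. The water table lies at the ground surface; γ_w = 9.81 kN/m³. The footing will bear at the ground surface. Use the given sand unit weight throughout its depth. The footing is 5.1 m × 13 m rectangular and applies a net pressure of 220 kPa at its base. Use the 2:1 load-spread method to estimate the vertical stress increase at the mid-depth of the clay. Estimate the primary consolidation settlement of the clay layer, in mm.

Mid-depth of clay below the ground surface: z = 3.3 + 4.2/2 = 5.4 m.
Total vertical stress at mid-clay: σ_v = 19.9×3.3 + 16.4×2.1 = 100.11 kPa.
Pore pressure: u = 9.81×(5.4 − 0) = 52.974 kPa.
Initial effective stress: σ'_0 = σ_v − u = 100.11 − 52.974 = 47.136 kPa.
Stress increase at mid-clay by the 2:1 spreading method:
Δσ = qBL/((B+z)(L+z)) = 220×5.1×13/((5.1+5.4)(13+5.4)) = 75.497 kPa
Final effective stress: σ'_f = 47.136 + 75.497 = 122.63 kPa.
σ'_f = 122.63 > σ'_p = 96.6 kPa, so the stress path crosses the preconsolidation pressure — recompression up to σ'_p, then virgin compression beyond:
S_c = H/(1+e₀)·[C_r·log₁₀(σ'_p/σ'_0) + C_c·log₁₀(σ'_f/σ'_p)]
    = 4.2/1.66 × [0.072×log₁₀(96.6/47.136) + 0.37×log₁₀(122.63/96.6)]
    = 2.5301 × [0.022437 + 0.038339] = 0.1538 m

S_c ≈ 154 mm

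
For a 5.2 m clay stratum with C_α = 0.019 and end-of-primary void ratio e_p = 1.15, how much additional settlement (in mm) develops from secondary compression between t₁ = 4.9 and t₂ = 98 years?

S_s ≈ 59.8 mm

Secondary compression: S_s = C_α·H/(1+e_p)·log₁₀(t₂/t₁)
S_s = 0.019×5.2/(1+1.15)×log₁₀(98/4.9)
    = 0.04595 × 1.301 = 0.05979 m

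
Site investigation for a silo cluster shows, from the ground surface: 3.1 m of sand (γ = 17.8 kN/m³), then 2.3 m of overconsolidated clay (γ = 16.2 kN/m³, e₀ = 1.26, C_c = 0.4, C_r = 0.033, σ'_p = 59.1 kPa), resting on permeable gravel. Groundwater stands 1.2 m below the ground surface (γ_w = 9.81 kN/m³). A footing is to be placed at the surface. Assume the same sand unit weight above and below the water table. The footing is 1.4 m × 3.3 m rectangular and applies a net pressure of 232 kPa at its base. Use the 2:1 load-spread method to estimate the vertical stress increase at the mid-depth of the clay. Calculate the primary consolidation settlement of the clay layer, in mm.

Mid-depth of clay below the ground surface: z = 3.1 + 2.3/2 = 4.25 m.
Total vertical stress at mid-clay: σ_v = 17.8×3.1 + 16.2×1.15 = 73.81 kPa.
Pore pressure: u = 9.81×(4.25 − 1.2) = 29.921 kPa.
Initial effective stress: σ'_0 = σ_v − u = 73.81 − 29.921 = 43.889 kPa.
Stress increase at mid-clay by the 2:1 spreading method:
Δσ = qBL/((B+z)(L+z)) = 232×1.4×3.3/((1.4+4.25)(3.3+4.25)) = 25.127 kPa
Final effective stress: σ'_f = 43.889 + 25.127 = 69.016 kPa.
σ'_f = 69.016 > σ'_p = 59.1 kPa, so the stress path crosses the preconsolidation pressure — recompression up to σ'_p, then virgin compression beyond:
S_c = H/(1+e₀)·[C_r·log₁₀(σ'_p/σ'_0) + C_c·log₁₀(σ'_f/σ'_p)]
    = 2.3/2.26 × [0.033×log₁₀(59.1/43.889) + 0.4×log₁₀(69.016/59.1)]
    = 1.0177 × [0.0042646 + 0.026945] = 0.03176 m

S_c ≈ 31.8 mm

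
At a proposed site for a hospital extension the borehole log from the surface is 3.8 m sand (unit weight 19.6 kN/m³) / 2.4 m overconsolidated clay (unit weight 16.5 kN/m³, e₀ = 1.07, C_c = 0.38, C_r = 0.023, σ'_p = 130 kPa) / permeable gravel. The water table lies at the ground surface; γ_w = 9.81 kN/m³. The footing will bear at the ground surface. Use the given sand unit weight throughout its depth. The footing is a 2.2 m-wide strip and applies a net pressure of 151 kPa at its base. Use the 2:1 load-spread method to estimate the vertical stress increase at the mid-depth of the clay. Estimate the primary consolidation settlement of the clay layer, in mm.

S_c ≈ 8.14 mm

Mid-depth of clay below the ground surface: z = 3.8 + 2.4/2 = 5 m.
Total vertical stress at mid-clay: σ_v = 19.6×3.8 + 16.5×1.2 = 94.28 kPa.
Pore pressure: u = 9.81×(5 − 0) = 49.05 kPa.
Initial effective stress: σ'_0 = σ_v − u = 94.28 − 49.05 = 45.23 kPa.
Stress increase at mid-clay by the 2:1 spreading method:
Δσ = qB/(B+z) = 151×2.2/(2.2+5) = 46.139 kPa
Final effective stress: σ'_f = 45.23 + 46.139 = 91.369 kPa.
σ'_f = 91.369 ≤ σ'_p = 130 kPa, so the clay remains overconsolidated and only the recompression index applies:
S_c = C_r·H/(1+e₀)·log₁₀(σ'_f/σ'_0) = 0.023×2.4/2.07×log₁₀(91.369/45.23)
    = 0.026666 × 0.30537 = 0.008143 m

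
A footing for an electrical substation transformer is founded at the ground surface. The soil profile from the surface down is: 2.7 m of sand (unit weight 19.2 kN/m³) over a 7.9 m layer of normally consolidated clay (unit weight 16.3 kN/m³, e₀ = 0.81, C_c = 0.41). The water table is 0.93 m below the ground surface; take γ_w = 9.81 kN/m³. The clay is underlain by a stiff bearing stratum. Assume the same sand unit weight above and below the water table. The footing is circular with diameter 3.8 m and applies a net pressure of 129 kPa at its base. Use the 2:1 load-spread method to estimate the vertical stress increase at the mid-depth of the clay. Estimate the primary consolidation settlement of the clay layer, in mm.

S_c ≈ 194 mm

Mid-depth of clay below the ground surface: z = 2.7 + 7.9/2 = 6.65 m.
Total vertical stress at mid-clay: σ_v = 19.2×2.7 + 16.3×3.95 = 116.23 kPa.
Pore pressure: u = 9.81×(6.65 − 0.93) = 56.113 kPa.
Initial effective stress: σ'_0 = σ_v − u = 116.23 − 56.113 = 60.117 kPa.
Stress increase at mid-clay by the 2:1 spreading method:
Δσ ≈ qD²/(D+z)² = 129×3.8²/(3.8+6.65)² = 17.058 kPa
Final effective stress: σ'_f = σ'_0 + Δσ = 60.117 + 17.058 = 77.175 kPa.
Normally consolidated clay, so the full stress increment lies on the virgin compression line:
S_c = C_c·H/(1+e₀)·log₁₀(σ'_f/σ'_0) = 0.41×7.9/(1+0.81)×log₁₀(77.175/60.117)
    = 1.7895 × 0.10848 = 0.1941 m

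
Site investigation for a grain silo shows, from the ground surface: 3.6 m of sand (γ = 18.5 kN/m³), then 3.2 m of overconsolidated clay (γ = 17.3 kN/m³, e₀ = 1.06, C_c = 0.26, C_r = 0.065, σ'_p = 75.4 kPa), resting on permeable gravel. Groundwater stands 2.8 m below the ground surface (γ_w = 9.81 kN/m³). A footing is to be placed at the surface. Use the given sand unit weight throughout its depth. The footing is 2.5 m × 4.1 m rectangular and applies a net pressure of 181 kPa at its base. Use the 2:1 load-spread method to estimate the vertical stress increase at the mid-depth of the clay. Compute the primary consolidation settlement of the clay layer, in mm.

S_c ≈ 46.3 mm

Mid-depth of clay below the ground surface: z = 3.6 + 3.2/2 = 5.2 m.
Total vertical stress at mid-clay: σ_v = 18.5×3.6 + 17.3×1.6 = 94.28 kPa.
Pore pressure: u = 9.81×(5.2 − 2.8) = 23.544 kPa.
Initial effective stress: σ'_0 = σ_v − u = 94.28 − 23.544 = 70.736 kPa.
Stress increase at mid-clay by the 2:1 spreading method:
Δσ = qBL/((B+z)(L+z)) = 181×2.5×4.1/((2.5+5.2)(4.1+5.2)) = 25.908 kPa
Final effective stress: σ'_f = 70.736 + 25.908 = 96.644 kPa.
σ'_f = 96.644 > σ'_p = 75.4 kPa, so the stress path crosses the preconsolidation pressure — recompression up to σ'_p, then virgin compression beyond:
S_c = H/(1+e₀)·[C_r·log₁₀(σ'_p/σ'_0) + C_c·log₁₀(σ'_f/σ'_p)]
    = 3.2/2.06 × [0.065×log₁₀(75.4/70.736) + 0.26×log₁₀(96.644/75.4)]
    = 1.5534 × [0.0018025 + 0.028029] = 0.04634 m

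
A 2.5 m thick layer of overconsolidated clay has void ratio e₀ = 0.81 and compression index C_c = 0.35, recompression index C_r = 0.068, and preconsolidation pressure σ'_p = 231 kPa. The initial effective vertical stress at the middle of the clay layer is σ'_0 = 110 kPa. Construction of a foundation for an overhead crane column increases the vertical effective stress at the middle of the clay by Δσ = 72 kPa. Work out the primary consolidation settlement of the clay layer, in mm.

Final effective stress: σ'_f = 110 + 72 = 182 kPa.
σ'_f = 182 ≤ σ'_p = 231 kPa, so the clay remains overconsolidated and only the recompression index applies:
S_c = C_r·H/(1+e₀)·log₁₀(σ'_f/σ'_0) = 0.068×2.5/1.81×log₁₀(182/110)
    = 0.093922 × 0.21868 = 0.02054 m

S_c ≈ 20.5 mm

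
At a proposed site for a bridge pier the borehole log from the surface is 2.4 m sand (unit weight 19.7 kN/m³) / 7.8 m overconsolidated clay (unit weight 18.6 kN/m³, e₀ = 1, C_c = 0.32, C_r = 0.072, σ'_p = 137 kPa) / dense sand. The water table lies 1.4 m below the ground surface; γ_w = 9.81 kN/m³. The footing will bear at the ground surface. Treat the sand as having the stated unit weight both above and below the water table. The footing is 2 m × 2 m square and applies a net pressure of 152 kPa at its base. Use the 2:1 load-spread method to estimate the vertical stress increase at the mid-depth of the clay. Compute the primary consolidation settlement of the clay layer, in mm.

Mid-depth of clay below the ground surface: z = 2.4 + 7.8/2 = 6.3 m.
Total vertical stress at mid-clay: σ_v = 19.7×2.4 + 18.6×3.9 = 119.82 kPa.
Pore pressure: u = 9.81×(6.3 − 1.4) = 48.069 kPa.
Initial effective stress: σ'_0 = σ_v − u = 119.82 − 48.069 = 71.751 kPa.
Stress increase at mid-clay by the 2:1 spreading method:
Δσ = qBL/((B+z)(L+z)) = 152×2×2/((2+6.3)(2+6.3)) = 8.8257 kPa
Final effective stress: σ'_f = 71.751 + 8.8257 = 80.577 kPa.
σ'_f = 80.577 ≤ σ'_p = 137 kPa, so the clay remains overconsolidated and only the recompression index applies:
S_c = C_r·H/(1+e₀)·log₁₀(σ'_f/σ'_0) = 0.072×7.8/2×log₁₀(80.577/71.751)
    = 0.2808 × 0.050383 = 0.01415 m

S_c ≈ 14.1 mm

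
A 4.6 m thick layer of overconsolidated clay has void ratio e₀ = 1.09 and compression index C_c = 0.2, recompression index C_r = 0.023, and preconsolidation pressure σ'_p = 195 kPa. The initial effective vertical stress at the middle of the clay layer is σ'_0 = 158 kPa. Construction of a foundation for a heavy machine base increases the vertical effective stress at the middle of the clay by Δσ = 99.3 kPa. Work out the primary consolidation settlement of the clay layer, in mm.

Final effective stress: σ'_f = 158 + 99.3 = 257.3 kPa.
σ'_f = 257.3 > σ'_p = 195 kPa, so the stress path crosses the preconsolidation pressure — recompression up to σ'_p, then virgin compression beyond:
S_c = H/(1+e₀)·[C_r·log₁₀(σ'_p/σ'_0) + C_c·log₁₀(σ'_f/σ'_p)]
    = 4.6/2.09 × [0.023×log₁₀(195/158) + 0.2×log₁₀(257.3/195)]
    = 2.201 × [0.0021017 + 0.024081] = 0.05763 m

S_c ≈ 57.6 mm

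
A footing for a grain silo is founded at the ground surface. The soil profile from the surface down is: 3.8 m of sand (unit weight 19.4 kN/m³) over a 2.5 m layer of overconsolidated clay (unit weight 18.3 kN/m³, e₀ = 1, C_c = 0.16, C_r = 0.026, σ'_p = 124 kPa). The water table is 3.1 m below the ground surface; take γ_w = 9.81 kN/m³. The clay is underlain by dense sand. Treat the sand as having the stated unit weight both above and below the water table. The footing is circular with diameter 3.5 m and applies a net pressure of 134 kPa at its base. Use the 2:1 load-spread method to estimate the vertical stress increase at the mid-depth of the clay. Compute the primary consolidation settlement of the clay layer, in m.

Mid-depth of clay below the ground surface: z = 3.8 + 2.5/2 = 5.05 m.
Total vertical stress at mid-clay: σ_v = 19.4×3.8 + 18.3×1.25 = 96.595 kPa.
Pore pressure: u = 9.81×(5.05 − 3.1) = 19.13 kPa.
Initial effective stress: σ'_0 = σ_v − u = 96.595 − 19.13 = 77.465 kPa.
Stress increase at mid-clay by the 2:1 spreading method:
Δσ ≈ qD²/(D+z)² = 134×3.5²/(3.5+5.05)² = 22.455 kPa
Final effective stress: σ'_f = 77.465 + 22.455 = 99.92 kPa.
σ'_f = 99.92 ≤ σ'_p = 124 kPa, so the clay remains overconsolidated and only the recompression index applies:
S_c = C_r·H/(1+e₀)·log₁₀(σ'_f/σ'_0) = 0.026×2.5/2×log₁₀(99.92/77.465)
    = 0.0325 × 0.11055 = 0.003593 m

S_c ≈ 0.00359 m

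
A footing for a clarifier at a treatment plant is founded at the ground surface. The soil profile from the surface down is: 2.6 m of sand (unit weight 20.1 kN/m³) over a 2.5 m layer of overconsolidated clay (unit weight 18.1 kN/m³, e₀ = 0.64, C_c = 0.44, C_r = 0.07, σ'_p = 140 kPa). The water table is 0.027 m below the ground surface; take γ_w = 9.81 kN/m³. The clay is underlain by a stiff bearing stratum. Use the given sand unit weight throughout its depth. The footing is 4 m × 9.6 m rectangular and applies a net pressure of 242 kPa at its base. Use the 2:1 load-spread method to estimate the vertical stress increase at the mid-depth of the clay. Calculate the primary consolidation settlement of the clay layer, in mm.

Mid-depth of clay below the ground surface: z = 2.6 + 2.5/2 = 3.85 m.
Total vertical stress at mid-clay: σ_v = 20.1×2.6 + 18.1×1.25 = 74.885 kPa.
Pore pressure: u = 9.81×(3.85 − 0.027) = 37.504 kPa.
Initial effective stress: σ'_0 = σ_v − u = 74.885 − 37.504 = 37.381 kPa.
Stress increase at mid-clay by the 2:1 spreading method:
Δσ = qBL/((B+z)(L+z)) = 242×4×9.6/((4+3.85)(9.6+3.85)) = 88.015 kPa
Final effective stress: σ'_f = 37.381 + 88.015 = 125.4 kPa.
σ'_f = 125.4 ≤ σ'_p = 140 kPa, so the clay remains overconsolidated and only the recompression index applies:
S_c = C_r·H/(1+e₀)·log₁₀(σ'_f/σ'_0) = 0.07×2.5/1.64×log₁₀(125.4/37.381)
    = 0.10671 × 0.52565 = 0.05609 m

S_c ≈ 56.1 mm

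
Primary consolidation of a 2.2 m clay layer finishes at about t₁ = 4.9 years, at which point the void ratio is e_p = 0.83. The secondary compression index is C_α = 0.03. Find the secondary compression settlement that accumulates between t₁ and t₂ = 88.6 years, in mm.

Secondary compression: S_s = C_α·H/(1+e_p)·log₁₀(t₂/t₁)
S_s = 0.03×2.2/(1+0.83)×log₁₀(88.6/4.9)
    = 0.03607 × 1.257 = 0.04534 m

S_s ≈ 45.3 mm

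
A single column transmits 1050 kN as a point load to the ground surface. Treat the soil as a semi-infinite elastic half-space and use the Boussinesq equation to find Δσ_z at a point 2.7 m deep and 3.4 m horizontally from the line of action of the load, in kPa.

Boussinesq vertical stress below a point load on an elastic half-space:
Δσ_z = 3P/(2πz²) · [1 + (r/z)²]^(−5/2)
r/z = 3.4/2.7 = 1.2593; [1+(r/z)²]^(−5/2) = 0.093012.
Δσ_z = 3×1050/(2π×2.7²) × 0.093012 = 68.771 × 0.093012 = 6.397 kPa

Δσ_z ≈ 6.4 kPa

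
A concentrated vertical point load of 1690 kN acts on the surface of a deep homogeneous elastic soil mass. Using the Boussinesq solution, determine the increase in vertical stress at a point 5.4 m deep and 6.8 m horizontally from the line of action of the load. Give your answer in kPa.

Boussinesq vertical stress below a point load on an elastic half-space:
Δσ_z = 3P/(2πz²) · [1 + (r/z)²]^(−5/2)
r/z = 6.8/5.4 = 1.2593; [1+(r/z)²]^(−5/2) = 0.093012.
Δσ_z = 3×1690/(2π×5.4²) × 0.093012 = 27.672 × 0.093012 = 2.574 kPa

Δσ_z ≈ 2.57 kPa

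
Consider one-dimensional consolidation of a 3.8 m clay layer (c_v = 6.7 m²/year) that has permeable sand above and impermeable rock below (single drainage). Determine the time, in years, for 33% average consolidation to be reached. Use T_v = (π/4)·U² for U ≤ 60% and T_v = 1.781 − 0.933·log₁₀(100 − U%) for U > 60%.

Drainage path length: H_d = H = 3.8 m (single drainage).
U ≤ 60%: T_v = (π/4)·U² = (π/4)×0.33² = 0.08553.
t = T_v·H_d²/c_v = 0.08553×3.8²/6.7 = 0.1843 years.

t ≈ 0.184 years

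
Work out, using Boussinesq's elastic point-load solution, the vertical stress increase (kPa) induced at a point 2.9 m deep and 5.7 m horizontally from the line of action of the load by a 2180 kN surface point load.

Boussinesq vertical stress below a point load on an elastic half-space:
Δσ_z = 3P/(2πz²) · [1 + (r/z)²]^(−5/2)
r/z = 5.7/2.9 = 1.9655; [1+(r/z)²]^(−5/2) = 0.019173.
Δσ_z = 3×2180/(2π×2.9²) × 0.019173 = 123.77 × 0.019173 = 2.373 kPa

Δσ_z ≈ 2.37 kPa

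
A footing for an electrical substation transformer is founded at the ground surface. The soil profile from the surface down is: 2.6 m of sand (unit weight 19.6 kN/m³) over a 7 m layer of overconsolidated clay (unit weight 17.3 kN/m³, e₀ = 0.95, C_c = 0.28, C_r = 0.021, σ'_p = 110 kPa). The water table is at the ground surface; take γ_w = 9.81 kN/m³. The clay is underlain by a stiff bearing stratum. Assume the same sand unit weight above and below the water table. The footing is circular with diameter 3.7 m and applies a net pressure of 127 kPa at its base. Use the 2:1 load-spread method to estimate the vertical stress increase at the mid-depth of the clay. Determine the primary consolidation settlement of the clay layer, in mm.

Mid-depth of clay below the ground surface: z = 2.6 + 7/2 = 6.1 m.
Total vertical stress at mid-clay: σ_v = 19.6×2.6 + 17.3×3.5 = 111.51 kPa.
Pore pressure: u = 9.81×(6.1 − 0) = 59.841 kPa.
Initial effective stress: σ'_0 = σ_v − u = 111.51 − 59.841 = 51.669 kPa.
Stress increase at mid-clay by the 2:1 spreading method:
Δσ ≈ qD²/(D+z)² = 127×3.7²/(3.7+6.1)² = 18.103 kPa
Final effective stress: σ'_f = 51.669 + 18.103 = 69.772 kPa.
σ'_f = 69.772 ≤ σ'_p = 110 kPa, so the clay remains overconsolidated and only the recompression index applies:
S_c = C_r·H/(1+e₀)·log₁₀(σ'_f/σ'_0) = 0.021×7/1.95×log₁₀(69.772/51.669)
    = 0.075384 × 0.13045 = 0.009834 m

S_c ≈ 9.83 mm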